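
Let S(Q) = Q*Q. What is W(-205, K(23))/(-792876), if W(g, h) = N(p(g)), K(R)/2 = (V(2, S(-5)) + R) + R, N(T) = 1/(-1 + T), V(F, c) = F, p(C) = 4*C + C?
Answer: 1/813490776 ≈ 1.2293e-9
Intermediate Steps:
S(Q) = Q**2
p(C) = 5*C
K(R) = 4 + 4*R (K(R) = 2*((2 + R) + R) = 2*(2 + 2*R) = 4 + 4*R)
W(g, h) = 1/(-1 + 5*g)
W(-205, K(23))/(-792876) = 1/((-1 + 5*(-205))*(-792876)) = -1/792876/(-1 - 1025) = -1/792876/(-1026) = -1/1026*(-1/792876) = 1/813490776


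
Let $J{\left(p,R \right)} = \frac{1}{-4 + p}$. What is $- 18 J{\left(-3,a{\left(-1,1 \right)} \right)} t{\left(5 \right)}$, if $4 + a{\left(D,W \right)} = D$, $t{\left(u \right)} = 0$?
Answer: $0$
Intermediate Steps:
$a{\left(D,W \right)} = -4 + D$
$- 18 J{\left(-3,a{\left(-1,1 \right)} \right)} t{\left(5 \right)} = - \frac{18}{-4 - 3} \cdot 0 = - \frac{18}{-7} \cdot 0 = \left(-18\right) \left(- \frac{1}{7}\right) 0 = \frac{18}{7} \cdot 0 = 0$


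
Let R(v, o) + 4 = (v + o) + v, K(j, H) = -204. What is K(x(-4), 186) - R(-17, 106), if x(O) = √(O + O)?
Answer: -272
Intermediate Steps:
x(O) = √2*√O (x(O) = √(2*O) = √2*√O)
R(v, o) = -4 + o + 2*v (R(v, o) = -4 + ((v + o) + v) = -4 + ((o + v) + v) = -4 + (o + 2*v) = -4 + o + 2*v)
K(x(-4), 186) - R(-17, 106) = -204 - (-4 + 106 + 2*(-17)) = -204 - (-4 + 106 - 34) = -204 - 1*68 = -204 - 68 = -272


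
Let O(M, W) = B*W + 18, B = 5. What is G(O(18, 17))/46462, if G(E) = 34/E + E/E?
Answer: 137/4785586 ≈ 2.8628e-5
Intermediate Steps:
O(M, W) = 18 + 5*W (O(M, W) = 5*W + 18 = 18 + 5*W)
G(E) = 1 + 34/E (G(E) = 34/E + 1 = 1 + 34/E)
G(O(18, 17))/46462 = ((34 + (18 + 5*17))/(18 + 5*17))/46462 = ((34 + (18 + 85))/(18 + 85))*(1/46462) = ((34 + 103)/103)*(1/46462) = ((1/103)*137)*(1/46462) = (137/103)*(1/46462) = 137/4785586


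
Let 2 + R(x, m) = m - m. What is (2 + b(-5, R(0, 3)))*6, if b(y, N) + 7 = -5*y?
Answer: 120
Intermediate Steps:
R(x, m) = -2 (R(x, m) = -2 + (m - m) = -2 + 0 = -2)
b(y, N) = -7 - 5*y
(2 + b(-5, R(0, 3)))*6 = (2 + (-7 - 5*(-5)))*6 = (2 + (-7 + 25))*6 = (2 + 18)*6 = 20*6 = 120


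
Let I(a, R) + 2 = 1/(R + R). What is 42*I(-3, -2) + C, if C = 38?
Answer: -113/2 ≈ -56.500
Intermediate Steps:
I(a, R) = -2 + 1/(2*R) (I(a, R) = -2 + 1/(R + R) = -2 + 1/(2*R))
42*I(-3, -2) + C = 42*(-2 + (1/2)/(-2)) + 38 = 42*(-2 + (1/2)*(-1/2)) + 38 = 42*(-2 - 1/4) + 38 = 42*(-9/4) + 38 = -189/2 + 38 = -113/2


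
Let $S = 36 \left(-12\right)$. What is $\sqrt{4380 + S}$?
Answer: $2 \sqrt{987} \approx 62.833$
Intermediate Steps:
$S = -432$
$\sqrt{4380 + S} = \sqrt{4380 - 432} = \sqrt{3948} = 2 \sqrt{987}$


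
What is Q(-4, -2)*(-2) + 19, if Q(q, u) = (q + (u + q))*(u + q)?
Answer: -101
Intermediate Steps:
Q(q, u) = (q + u)*(u + 2*q) (Q(q, u) = (q + (q + u))*(q + u) = (u + 2*q)*(q + u) = (q + u)*(u + 2*q))
Q(-4, -2)*(-2) + 19 = ((-2)² + 2*(-4)² + 3*(-4)*(-2))*(-2) + 19 = (4 + 2*16 + 24)*(-2) + 19 = (4 + 32 + 24)*(-2) + 19 = 60*(-2) + 19 = -120 + 19 = -101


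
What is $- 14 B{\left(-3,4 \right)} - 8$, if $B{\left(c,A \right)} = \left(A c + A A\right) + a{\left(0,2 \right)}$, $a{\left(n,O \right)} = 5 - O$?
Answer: $-106$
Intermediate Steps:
$B{\left(c,A \right)} = 3 + A^{2} + A c$ ($B{\left(c,A \right)} = \left(A c + A A\right) + \left(5 - 2\right) = \left(A c + A^{2}\right) + \left(5 - 2\right) = \left(A^{2} + A c\right) + 3 = 3 + A^{2} + A c$)
$- 14 B{\left(-3,4 \right)} - 8 = - 14 \left(3 + 4^{2} + 4 \left(-3\right)\right) - 8 = - 14 \left(3 + 16 - 12\right) - 8 = \left(-14\right) 7 - 8 = -98 - 8 = -106$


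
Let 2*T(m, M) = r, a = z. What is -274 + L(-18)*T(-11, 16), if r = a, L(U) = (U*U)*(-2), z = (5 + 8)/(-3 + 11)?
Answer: -1601/2 ≈ -800.50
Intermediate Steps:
z = 13/8 ≈ 1.6250
a = 13/8 ≈ 1.6250
L(U) = -2*U² (L(U) = U²*(-2) = -2*U²)
r = 13/8 ≈ 1.6250
T(m, M) = 13/16 (T(m, M) = (½)*(13/8) = 13/16)
-274 + L(-18)*T(-11, 16) = -274 - 2*(-18)²*(13/16) = -274 - 2*324*(13/16) = -274 - 648*13/16 = -274 - 1053/2 = -1601/2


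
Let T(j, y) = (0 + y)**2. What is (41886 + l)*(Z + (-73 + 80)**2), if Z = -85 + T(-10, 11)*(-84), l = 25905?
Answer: -691468200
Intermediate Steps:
T(j, y) = y**2
Z = -10249 (Z = -85 + 11**2*(-84) = -85 + 121*(-84) = -85 - 10164 = -10249)
(41886 + l)*(Z + (-73 + 80)**2) = (41886 + 25905)*(-10249 + (-73 + 80)**2) = 67791*(-10249 + 7**2) = 67791*(-10249 + 49) = 67791*(-10200) = -691468200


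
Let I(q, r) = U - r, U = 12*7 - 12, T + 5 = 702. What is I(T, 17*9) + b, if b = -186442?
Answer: -186523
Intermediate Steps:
T = 697 (T = -5 + 702 = 697)
U = 72 (U = 84 - 12 = 72)
I(q, r) = 72 - r
I(T, 17*9) + b = (72 - 17*9) - 186442 = (72 - 1*153) - 186442 = (72 - 153) - 186442 = -81 - 186442 = -186523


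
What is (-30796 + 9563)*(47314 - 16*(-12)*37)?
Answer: -1155457394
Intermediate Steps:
(-30796 + 9563)*(47314 - 16*(-12)*37) = -21233*(47314 + 192*37) = -21233*(47314 + 7104) = -21233*54418 = -1155457394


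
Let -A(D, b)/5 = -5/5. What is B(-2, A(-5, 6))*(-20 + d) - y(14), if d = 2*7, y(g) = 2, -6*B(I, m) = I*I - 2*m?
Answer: -8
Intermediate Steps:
A(D, b) = 5 (A(D, b) = -(-25)/5 = -5*(-1) = 5)
B(I, m) = -I²/6 + m/3 (B(I, m) = -(I*I - 2*m)/6 = -(I² - 2*m)/6 = -I²/6 + m/3)
d = 14
B(-2, A(-5, 6))*(-20 + d) - y(14) = (-⅙*(-2)² + (⅓)*5)*(-20 + 14) - 1*2 = (-⅙*4 + 5/3)*(-6) - 2 = (-⅔ + 5/3)*(-6) - 2 = 1*(-6) - 2 = -6 - 2 = -8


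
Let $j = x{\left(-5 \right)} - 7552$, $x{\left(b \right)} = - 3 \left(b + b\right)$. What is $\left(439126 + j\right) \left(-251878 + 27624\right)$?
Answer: $-96788923416$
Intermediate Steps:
$x{\left(b \right)} = - 6 b$ ($x{\left(b \right)} = - 3 \cdot 2 b = - 6 b$)
$j = -7522$ ($j = \left(-6\right) \left(-5\right) - 7552 = 30 - 7552 = -7522$)
$\left(439126 + j\right) \left(-251878 + 27624\right) = \left(439126 - 7522\right) \left(-251878 + 27624\right) = 431604 \left(-224254\right) = -96788923416$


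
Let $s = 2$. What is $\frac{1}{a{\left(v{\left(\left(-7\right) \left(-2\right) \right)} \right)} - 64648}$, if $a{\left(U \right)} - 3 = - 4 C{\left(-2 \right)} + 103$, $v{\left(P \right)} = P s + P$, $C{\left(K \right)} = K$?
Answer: $- \frac{1}{64534} \approx -1.5496 \cdot 10^{-5}$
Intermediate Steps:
$v{\left(P \right)} = 3 P$ ($v{\left(P \right)} = P 2 + P = 2 P + P = 3 P$)
$a{\left(U \right)} = 114$ ($a{\left(U \right)} = 3 + \left(\left(-4\right) \left(-2\right) + 103\right) = 3 + \left(8 + 103\right) = 3 + 111 = 114$)
$\frac{1}{a{\left(v{\left(\left(-7\right) \left(-2\right) \right)} \right)} - 64648} = \frac{1}{114 - 64648} = \frac{1}{-64534} = - \frac{1}{64534}$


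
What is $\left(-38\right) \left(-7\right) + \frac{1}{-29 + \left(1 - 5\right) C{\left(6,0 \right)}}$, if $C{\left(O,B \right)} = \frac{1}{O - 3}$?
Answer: $\frac{24203}{91} \approx 265.97$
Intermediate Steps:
$C{\left(O,B \right)} = \frac{1}{-3 + O}$
$\left(-38\right) \left(-7\right) + \frac{1}{-29 + \left(1 - 5\right) C{\left(6,0 \right)}} = \left(-38\right) \left(-7\right) + \frac{1}{-29 + \frac{1 - 5}{-3 + 6}} = 266 + \frac{1}{-29 - \frac{4}{3}} = 266 + \frac{1}{- \frac{91}{3}} = 266 - \frac{3}{91} = \frac{24203}{91}$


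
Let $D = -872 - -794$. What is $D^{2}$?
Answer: $6084$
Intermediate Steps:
$D = -78$ ($D = -872 + 794 = -78$)
$D^{2} = \left(-78\right)^{2} = 6084$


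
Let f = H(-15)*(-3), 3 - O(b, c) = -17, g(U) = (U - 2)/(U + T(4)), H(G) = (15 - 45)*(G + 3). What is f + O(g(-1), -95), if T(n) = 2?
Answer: -1060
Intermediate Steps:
H(G) = -90 - 30*G (H(G) = -30*(3 + G) = -90 - 30*G)
g(U) = (-2 + U)/(2 + U) (g(U) = (U - 2)/(U + 2) = (-2 + U)/(2 + U))
O(b, c) = 20 (O(b, c) = 3 - 1*(-17) = 3 + 17 = 20)
f = -1080 (f = (-90 - 30*(-15))*(-3) = (-90 + 450)*(-3) = 360*(-3) = -1080)
f + O(g(-1), -95) = -1080 + 20 = -1060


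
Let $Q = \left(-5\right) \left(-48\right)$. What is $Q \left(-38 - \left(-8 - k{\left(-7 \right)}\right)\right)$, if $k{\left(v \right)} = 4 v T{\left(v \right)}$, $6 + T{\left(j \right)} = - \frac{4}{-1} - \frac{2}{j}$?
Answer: $4320$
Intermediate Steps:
$T{\left(j \right)} = -2 - \frac{2}{j}$ ($T{\left(j \right)} = -6 - \left(-4 + \frac{2}{j}\right) = -6 + \left(4 - \frac{2}{j}\right) = -2 - \frac{2}{j}$)
$k{\left(v \right)} = 4 v \left(-2 - \frac{2}{v}\right)$
$Q = 240$
$Q \left(-38 - \left(-8 - k{\left(-7 \right)}\right)\right) = 240 \left(-38 + \left(\left(\left(-8 - -56\right) + 54\right) - 46\right)\right) = 240 \left(-38 + \left(\left(\left(-8 + 56\right) + 54\right) - 46\right)\right) = 240 \left(-38 + \left(\left(48 + 54\right) - 46\right)\right) = 240 \left(-38 + \left(102 - 46\right)\right) = 240 \left(-38 + 56\right) = 240 \cdot 18 = 4320$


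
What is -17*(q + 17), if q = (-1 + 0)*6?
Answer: -187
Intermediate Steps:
q = -6 (q = -1*6 = -6)
-17*(q + 17) = -17*(-6 + 17) = -17*11 = -187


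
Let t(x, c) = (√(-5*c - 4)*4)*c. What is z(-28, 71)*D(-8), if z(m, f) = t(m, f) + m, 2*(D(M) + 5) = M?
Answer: 252 - 2556*I*√359 ≈ 252.0 - 48429.0*I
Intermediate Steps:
D(M) = -5 + M/2
t(x, c) = 4*c*√(-4 - 5*c) (t(x, c) = (√(-4 - 5*c)*4)*c = (4*√(-4 - 5*c))*c = 4*c*√(-4 - 5*c))
z(m, f) = m + 4*f*√(-4 - 5*f) (z(m, f) = 4*f*√(-4 - 5*f) + m = m + 4*f*√(-4 - 5*f))
z(-28, 71)*D(-8) = (-28 + 4*71*√(-4 - 5*71))*(-5 + (½)*(-8)) = (-28 + 4*71*√(-4 - 355))*(-5 - 4) = (-28 + 4*71*√(-359))*(-9) = (-28 + 4*71*(I*√359))*(-9) = (-28 + 284*I*√359)*(-9) = 252 - 2556*I*√359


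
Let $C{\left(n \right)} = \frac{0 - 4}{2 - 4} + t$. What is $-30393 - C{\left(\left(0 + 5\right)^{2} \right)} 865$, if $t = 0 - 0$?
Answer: $-32123$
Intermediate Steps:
$t = 0$ ($t = 0 + 0 = 0$)
$C{\left(n \right)} = 2$ ($C{\left(n \right)} = \frac{0 - 4}{2 - 4} + 0 = - \frac{4}{-2} + 0 = \left(-4\right) \left(- \frac{1}{2}\right) + 0 = 2 + 0 = 2$)
$-30393 - C{\left(\left(0 + 5\right)^{2} \right)} 865 = -30393 - 2 \cdot 865 = -30393 - 1730 = -32123$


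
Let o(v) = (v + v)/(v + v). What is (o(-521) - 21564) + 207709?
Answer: 186146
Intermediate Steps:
o(v) = 1 (o(v) = (2*v)/((2*v)) = (2*v)*(1/(2*v)) = 1)
(o(-521) - 21564) + 207709 = (1 - 21564) + 207709 = -21563 + 207709 = 186146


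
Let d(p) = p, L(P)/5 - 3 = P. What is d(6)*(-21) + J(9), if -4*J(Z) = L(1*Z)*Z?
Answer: -261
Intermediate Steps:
L(P) = 15 + 5*P
J(Z) = -Z*(15 + 5*Z)/4 (J(Z) = -(15 + 5*(1*Z))*Z/4 = -(15 + 5*Z)*Z/4 = -Z*(15 + 5*Z)/4)
d(6)*(-21) + J(9) = 6*(-21) - 5/4*9*(3 + 9) = -126 - 5/4*9*12 = -126 - 135 = -261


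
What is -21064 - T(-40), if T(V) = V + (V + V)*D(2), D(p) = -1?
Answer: -21104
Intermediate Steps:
T(V) = -V (T(V) = V + (V + V)*(-1) = V + (2*V)*(-1) = V - 2*V = -V)
-21064 - T(-40) = -21064 - (-1)*(-40) = -21064 - 1*40 = -21064 - 40 = -21104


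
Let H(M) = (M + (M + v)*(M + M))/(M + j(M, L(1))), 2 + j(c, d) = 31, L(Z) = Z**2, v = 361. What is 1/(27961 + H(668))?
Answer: 697/20864229 ≈ 3.3406e-5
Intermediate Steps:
j(c, d) = 29 (j(c, d) = -2 + 31 = 29)
H(M) = (M + 2*M*(361 + M))/(29 + M) (H(M) = (M + (M + 361)*(M + M))/(M + 29) = (M + (361 + M)*(2*M))/(29 + M) = (M + 2*M*(361 + M))/(29 + M))
1/(27961 + H(668)) = 1/(27961 + 668*(723 + 2*668)/(29 + 668)) = 1/(27961 + 668*(723 + 1336)/697) = 1/(27961 + 668*(1/697)*2059) = 1/(27961 + 1375412/697) = 1/(20864229/697) = 697/20864229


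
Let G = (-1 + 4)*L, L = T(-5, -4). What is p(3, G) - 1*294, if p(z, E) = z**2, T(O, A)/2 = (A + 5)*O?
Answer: -285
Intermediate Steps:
T(O, A) = 2*O*(5 + A) (T(O, A) = 2*((A + 5)*O) = 2*((5 + A)*O) = 2*(O*(5 + A)) = 2*O*(5 + A))
L = -10 (L = 2*(-5)*(5 - 4) = 2*(-5)*1 = -10)
G = -30 (G = (-1 + 4)*(-10) = 3*(-10) = -30)
p(3, G) - 1*294 = 3**2 - 1*294 = 9 - 294 = -285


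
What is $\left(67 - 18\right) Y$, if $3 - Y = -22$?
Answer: $1225$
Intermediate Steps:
$Y = 25$ ($Y = 3 - -22 = 3 + 22 = 25$)
$\left(67 - 18\right) Y = \left(67 - 18\right) 25 = 49 \cdot 25 = 1225$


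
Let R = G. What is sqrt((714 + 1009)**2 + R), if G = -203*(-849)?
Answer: 2*sqrt(785269) ≈ 1772.3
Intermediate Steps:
G = 172347
R = 172347
sqrt((714 + 1009)**2 + R) = sqrt((714 + 1009)**2 + 172347) = sqrt(1723**2 + 172347) = sqrt(2968729 + 172347) = sqrt(3141076) = 2*sqrt(785269)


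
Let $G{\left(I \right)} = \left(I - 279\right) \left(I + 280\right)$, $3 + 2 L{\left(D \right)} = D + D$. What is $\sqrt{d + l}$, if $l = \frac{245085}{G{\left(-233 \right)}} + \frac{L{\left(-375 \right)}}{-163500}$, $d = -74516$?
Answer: $\frac{i \sqrt{1251807533636393910}}{4098400} \approx 272.99 i$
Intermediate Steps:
$L{\left(D \right)} = - \frac{3}{2} + D$ ($L{\left(D \right)} = - \frac{3}{2} + \frac{D + D}{2} = - \frac{3}{2} + \frac{2 D}{2} = - \frac{3}{2} + D$)
$G{\left(I \right)} = \left(-279 + I\right) \left(280 + I\right)$
$l = - \frac{3338528117}{327872000}$ ($l = \frac{245085}{-78120 - 233 + \left(-233\right)^{2}} + \frac{- \frac{3}{2} - 375}{-163500} = \frac{245085}{-78120 - 233 + 54289} - - \frac{251}{109000} = \frac{245085}{-24064} + \frac{251}{109000} = 245085 \left(- \frac{1}{24064}\right) + \frac{251}{109000} = - \frac{245085}{24064} + \frac{251}{109000} = - \frac{3338528117}{327872000} \approx -10.182$)
$\sqrt{d + l} = \sqrt{-74516 - \frac{3338528117}{327872000}} = \sqrt{- \frac{24435048480117}{327872000}} = \frac{i \sqrt{1251807533636393910}}{4098400}$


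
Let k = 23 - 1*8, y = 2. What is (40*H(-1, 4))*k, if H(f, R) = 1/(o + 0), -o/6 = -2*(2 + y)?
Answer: 25/2 ≈ 12.500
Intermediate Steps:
o = 48 (o = -(-12)*(2 + 2) = -(-12)*4 = -6*(-8) = 48)
k = 15 (k = 23 - 8 = 15)
H(f, R) = 1/48 (H(f, R) = 1/(48 + 0) = 1/48)
(40*H(-1, 4))*k = (40*(1/48))*15 = (5/6)*15 = 25/2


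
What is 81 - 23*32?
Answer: -655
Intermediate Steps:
81 - 23*32 = 81 - 736 = -655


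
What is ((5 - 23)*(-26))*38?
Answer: 17784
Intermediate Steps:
((5 - 23)*(-26))*38 = -18*(-26)*38 = 468*38 = 17784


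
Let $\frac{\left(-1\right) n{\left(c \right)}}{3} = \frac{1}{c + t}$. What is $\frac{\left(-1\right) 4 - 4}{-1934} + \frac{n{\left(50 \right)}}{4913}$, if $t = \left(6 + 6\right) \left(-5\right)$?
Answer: $\frac{199421}{47508710} \approx 0.0041976$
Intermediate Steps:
$t = -60$ ($t = 12 \left(-5\right) = -60$)
$n{\left(c \right)} = - \frac{3}{-60 + c}$ ($n{\left(c \right)} = - \frac{3}{c - 60} = - \frac{3}{-60 + c}$)
$\frac{\left(-1\right) 4 - 4}{-1934} + \frac{n{\left(50 \right)}}{4913} = \frac{\left(-1\right) 4 - 4}{-1934} + \frac{\left(-3\right) \frac{1}{-60 + 50}}{4913} = \left(-4 + \left(-16 + 12\right)\right) \left(- \frac{1}{1934}\right) + - \frac{3}{-10} \cdot \frac{1}{4913} = \left(-4 - 4\right) \left(- \frac{1}{1934}\right) + \left(-3\right) \left(- \frac{1}{10}\right) \frac{1}{4913} = \left(-8\right) \left(- \frac{1}{1934}\right) + \frac{3}{10} \cdot \frac{1}{4913} = \frac{4}{967} + \frac{3}{49130} = \frac{199421}{47508710}$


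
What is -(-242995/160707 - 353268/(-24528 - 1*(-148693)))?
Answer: 86944114651/19954184655 ≈ 4.3572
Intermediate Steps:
-(-242995/160707 - 353268/(-24528 - 1*(-148693))) = -(-242995*1/160707 - 353268/(-24528 + 148693)) = -(-242995/160707 - 353268/124165) = -1*(-86944114651/19954184655) = 86944114651/19954184655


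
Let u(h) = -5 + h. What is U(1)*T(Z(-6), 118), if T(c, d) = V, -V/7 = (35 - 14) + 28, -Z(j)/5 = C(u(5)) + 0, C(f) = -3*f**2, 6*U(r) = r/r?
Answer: -343/6 ≈ -57.167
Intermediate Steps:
U(r) = 1/6 (U(r) = (r/r)/6 = (1/6)*1 = 1/6)
Z(j) = 0 (Z(j) = -5*(-3*(-5 + 5)**2 + 0) = -5*(-3*0**2 + 0) = -5*(-3*0 + 0) = -5*(0 + 0) = -5*0 = 0)
V = -343 (V = -7*((35 - 14) + 28) = -7*(21 + 28) = -7*49 = -343)
T(c, d) = -343
U(1)*T(Z(-6), 118) = (1/6)*(-343) = -343/6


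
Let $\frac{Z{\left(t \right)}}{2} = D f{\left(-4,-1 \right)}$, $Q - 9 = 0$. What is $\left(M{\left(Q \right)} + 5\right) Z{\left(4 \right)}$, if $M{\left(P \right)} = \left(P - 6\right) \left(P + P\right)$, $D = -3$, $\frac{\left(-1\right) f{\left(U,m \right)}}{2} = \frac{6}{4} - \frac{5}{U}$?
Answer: $1947$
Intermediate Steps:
$f{\left(U,m \right)} = -3 + \frac{10}{U}$ ($f{\left(U,m \right)} = - 2 \left(\frac{6}{4} - \frac{5}{U}\right) = - 2 \left(6 \cdot \frac{1}{4} - \frac{5}{U}\right) = - 2 \left(\frac{3}{2} - \frac{5}{U}\right) = -3 + \frac{10}{U}$)
$Q = 9$ ($Q = 9 + 0 = 9$)
$M{\left(P \right)} = 2 P \left(-6 + P\right)$ ($M{\left(P \right)} = \left(-6 + P\right) 2 P = 2 P \left(-6 + P\right)$)
$Z{\left(t \right)} = 33$ ($Z{\left(t \right)} = 2 \left(- 3 \left(-3 + \frac{10}{-4}\right)\right) = 2 \left(- 3 \left(-3 + 10 \left(- \frac{1}{4}\right)\right)\right) = 2 \left(- 3 \left(-3 - \frac{5}{2}\right)\right) = 2 \left(\left(-3\right) \left(- \frac{11}{2}\right)\right) = 2 \cdot \frac{33}{2} = 33$)
$\left(M{\left(Q \right)} + 5\right) Z{\left(4 \right)} = \left(2 \cdot 9 \left(-6 + 9\right) + 5\right) 33 = \left(2 \cdot 9 \cdot 3 + 5\right) 33 = \left(54 + 5\right) 33 = 59 \cdot 33 = 1947$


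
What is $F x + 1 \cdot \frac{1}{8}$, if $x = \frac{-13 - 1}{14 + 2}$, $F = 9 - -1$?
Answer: $- \frac{69}{8} \approx -8.625$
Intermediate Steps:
$F = 10$ ($F = 9 + 1 = 10$)
$x = - \frac{7}{8}$ ($x = - \frac{14}{16} = \left(-14\right) \frac{1}{16} = - \frac{7}{8} \approx -0.875$)
$F x + 1 \cdot \frac{1}{8} = 10 \left(- \frac{7}{8}\right) + 1 \cdot \frac{1}{8} = - \frac{35}{4} + 1 \cdot \frac{1}{8} = - \frac{35}{4} + \frac{1}{8} = - \frac{69}{8}$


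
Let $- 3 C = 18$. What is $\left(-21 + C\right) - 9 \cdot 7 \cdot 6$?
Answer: $-405$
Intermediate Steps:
$C = -6$ ($C = \left(- \frac{1}{3}\right) 18 = -6$)
$\left(-21 + C\right) - 9 \cdot 7 \cdot 6 = \left(-21 - 6\right) - 9 \cdot 7 \cdot 6 = -27 - 378 = -405$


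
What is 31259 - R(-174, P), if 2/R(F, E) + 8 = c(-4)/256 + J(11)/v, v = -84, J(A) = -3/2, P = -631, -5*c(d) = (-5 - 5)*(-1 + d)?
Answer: 224660225/7187 ≈ 31259.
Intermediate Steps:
c(d) = -2 + 2*d (c(d) = -(-5 - 5)*(-1 + d)/5 = -(-2)*(-1 + d) = -(10 - 10*d)/5 = -2 + 2*d)
J(A) = -3/2 (J(A) = -3*1/2 = -3/2)
R(F, E) = -1792/7187 (R(F, E) = 2/(-8 + ((-2 + 2*(-4))/256 - 3/2/(-84))) = 2/(-8 + ((-2 - 8)*(1/256) - 3/2*(-1/84))) = 2/(-8 + (-10*1/256 + 1/56)) = 2/(-8 + (-5/128 + 1/56)) = 2/(-8 - 19/896) = 2/(-7187/896) = 2*(-896/7187) = -1792/7187)
31259 - R(-174, P) = 31259 - 1*(-1792/7187) = 31259 + 1792/7187 = 224660225/7187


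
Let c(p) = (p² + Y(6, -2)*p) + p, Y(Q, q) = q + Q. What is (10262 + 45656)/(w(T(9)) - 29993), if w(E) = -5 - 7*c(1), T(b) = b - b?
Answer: -27959/15020 ≈ -1.8615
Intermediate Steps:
Y(Q, q) = Q + q
c(p) = p² + 5*p (c(p) = (p² + (6 - 2)*p) + p = (p² + 4*p) + p = p² + 5*p)
T(b) = 0
w(E) = -47 (w(E) = -5 - 7*(5 + 1) = -5 - 7*6 = -5 - 42 = -47)
(10262 + 45656)/(w(T(9)) - 29993) = (10262 + 45656)/(-47 - 29993) = 55918/(-30040) = 55918*(-1/30040) = -27959/15020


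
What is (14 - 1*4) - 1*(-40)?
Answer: 50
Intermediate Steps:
(14 - 1*4) - 1*(-40) = (14 - 4) + 40 = 10 + 40 = 50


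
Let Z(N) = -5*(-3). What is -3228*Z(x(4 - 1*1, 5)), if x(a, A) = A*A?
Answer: -48420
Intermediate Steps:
x(a, A) = A²
Z(N) = 15
-3228*Z(x(4 - 1*1, 5)) = -3228*15 = -48420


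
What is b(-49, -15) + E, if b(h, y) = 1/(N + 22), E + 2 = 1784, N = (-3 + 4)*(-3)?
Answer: 33859/19 ≈ 1782.1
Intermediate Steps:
N = -3 (N = 1*(-3) = -3)
E = 1782 (E = -2 + 1784 = 1782)
b(h, y) = 1/19 (b(h, y) = 1/(-3 + 22) = 1/19)
b(-49, -15) + E = 1/19 + 1782 = 33859/19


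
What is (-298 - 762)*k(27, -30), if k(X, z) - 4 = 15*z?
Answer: 472760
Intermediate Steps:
k(X, z) = 4 + 15*z
(-298 - 762)*k(27, -30) = (-298 - 762)*(4 + 15*(-30)) = -1060*(4 - 450) = -1060*(-446) = 472760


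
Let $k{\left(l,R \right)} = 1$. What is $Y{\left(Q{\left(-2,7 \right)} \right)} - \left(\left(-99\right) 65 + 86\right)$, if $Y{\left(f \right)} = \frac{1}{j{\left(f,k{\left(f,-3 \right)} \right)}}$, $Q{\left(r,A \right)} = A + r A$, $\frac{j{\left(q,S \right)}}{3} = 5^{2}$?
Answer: $\frac{476176}{75} \approx 6349.0$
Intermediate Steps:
$j{\left(q,S \right)} = 75$ ($j{\left(q,S \right)} = 3 \cdot 5^{2} = 3 \cdot 25 = 75$)
$Q{\left(r,A \right)} = A + A r$
$Y{\left(f \right)} = \frac{1}{75}$
$Y{\left(Q{\left(-2,7 \right)} \right)} - \left(\left(-99\right) 65 + 86\right) = \frac{1}{75} - \left(\left(-99\right) 65 + 86\right) = \frac{1}{75} - \left(-6435 + 86\right) = \frac{1}{75} - -6349 = \frac{1}{75} + 6349 = \frac{476176}{75}$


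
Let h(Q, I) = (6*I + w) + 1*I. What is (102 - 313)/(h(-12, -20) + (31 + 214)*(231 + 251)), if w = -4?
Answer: -211/117946 ≈ -0.0017890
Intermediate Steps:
h(Q, I) = -4 + 7*I (h(Q, I) = (6*I - 4) + 1*I = (-4 + 6*I) + I = -4 + 7*I)
(102 - 313)/(h(-12, -20) + (31 + 214)*(231 + 251)) = (102 - 313)/((-4 + 7*(-20)) + (31 + 214)*(231 + 251)) = -211/((-4 - 140) + 245*482) = -211/(-144 + 118090) = -211/117946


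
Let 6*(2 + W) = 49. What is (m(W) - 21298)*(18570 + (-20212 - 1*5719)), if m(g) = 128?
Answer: 155832370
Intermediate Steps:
W = 37/6 (W = -2 + (⅙)*49 = -2 + 49/6 = 37/6 ≈ 6.1667)
(m(W) - 21298)*(18570 + (-20212 - 1*5719)) = (128 - 21298)*(18570 + (-20212 - 1*5719)) = -21170*(18570 + (-20212 - 5719)) = -21170*(18570 - 25931) = -21170*(-7361) = 155832370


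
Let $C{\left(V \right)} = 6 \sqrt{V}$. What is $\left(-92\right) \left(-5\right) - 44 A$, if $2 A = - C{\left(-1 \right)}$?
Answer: $460 + 132 i \approx 460.0 + 132.0 i$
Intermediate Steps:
$A = - 3 i$ ($A = \frac{\left(-1\right) 6 \sqrt{-1}}{2} = \frac{\left(-1\right) 6 i}{2} = \frac{\left(-6\right) i}{2} = - 3 i \approx - 3.0 i$)
$\left(-92\right) \left(-5\right) - 44 A = \left(-92\right) \left(-5\right) - 44 \left(- 3 i\right) = 460 + 132 i$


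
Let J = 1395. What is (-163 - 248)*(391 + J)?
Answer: -734046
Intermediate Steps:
(-163 - 248)*(391 + J) = (-163 - 248)*(391 + 1395) = -411*1786 = -734046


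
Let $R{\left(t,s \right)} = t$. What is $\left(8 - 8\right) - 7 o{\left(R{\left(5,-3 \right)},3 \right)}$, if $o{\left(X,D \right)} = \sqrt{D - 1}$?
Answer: $- 7 \sqrt{2} \approx -9.8995$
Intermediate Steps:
$o{\left(X,D \right)} = \sqrt{-1 + D}$
$\left(8 - 8\right) - 7 o{\left(R{\left(5,-3 \right)},3 \right)} = \left(8 - 8\right) - 7 \sqrt{-1 + 3} = \left(8 - 8\right) - 7 \sqrt{2} = 0 - 7 \sqrt{2} = - 7 \sqrt{2}$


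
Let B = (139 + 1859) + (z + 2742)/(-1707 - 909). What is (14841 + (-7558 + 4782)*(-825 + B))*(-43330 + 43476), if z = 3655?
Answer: -154427168180/327 ≈ -4.7225e+8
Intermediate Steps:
B = 5220371/2616 (B = (139 + 1859) + (3655 + 2742)/(-1707 - 909) = 1998 + 6397/(-2616) = 1998 + 6397*(-1/2616) = 1998 - 6397/2616 = 5220371/2616 ≈ 1995.6)
(14841 + (-7558 + 4782)*(-825 + B))*(-43330 + 43476) = (14841 + (-7558 + 4782)*(-825 + 5220371/2616))*(-43330 + 43476) = (14841 - 2776*3062171/2616)*146 = (14841 - 1062573337/327)*146 = -1057720330/327*146 = -154427168180/327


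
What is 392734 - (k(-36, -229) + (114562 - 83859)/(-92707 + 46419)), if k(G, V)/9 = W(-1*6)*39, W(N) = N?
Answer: 18276384623/46288 ≈ 3.9484e+5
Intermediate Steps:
k(G, V) = -2106 (k(G, V) = 9*(-1*6*39) = 9*(-6*39) = 9*(-234) = -2106)
392734 - (k(-36, -229) + (114562 - 83859)/(-92707 + 46419)) = 392734 - (-2106 + (114562 - 83859)/(-92707 + 46419)) = 392734 - (-2106 + 30703/(-46288)) = 392734 - (-2106 + 30703*(-1/46288)) = 392734 - (-2106 - 30703/46288) = 392734 - 1*(-97513231/46288) = 392734 + 97513231/46288 = 18276384623/46288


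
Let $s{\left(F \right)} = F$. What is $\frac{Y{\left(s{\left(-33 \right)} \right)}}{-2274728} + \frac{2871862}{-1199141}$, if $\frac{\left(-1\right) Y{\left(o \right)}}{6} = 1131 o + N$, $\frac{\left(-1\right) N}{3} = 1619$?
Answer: $- \frac{854522938477}{340964951081} \approx -2.5062$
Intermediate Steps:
$N = -4857$ ($N = \left(-3\right) 1619 = -4857$)
$Y{\left(o \right)} = 29142 - 6786 o$ ($Y{\left(o \right)} = - 6 \left(1131 o - 4857\right) = - 6 \left(-4857 + 1131 o\right) = 29142 - 6786 o$)
$\frac{Y{\left(s{\left(-33 \right)} \right)}}{-2274728} + \frac{2871862}{-1199141} = \frac{29142 - -223938}{-2274728} + \frac{2871862}{-1199141} = \left(29142 + 223938\right) \left(- \frac{1}{2274728}\right) + 2871862 \left(- \frac{1}{1199141}\right) = 253080 \left(- \frac{1}{2274728}\right) - \frac{2871862}{1199141} = - \frac{31635}{284341} - \frac{2871862}{1199141} = - \frac{854522938477}{340964951081}$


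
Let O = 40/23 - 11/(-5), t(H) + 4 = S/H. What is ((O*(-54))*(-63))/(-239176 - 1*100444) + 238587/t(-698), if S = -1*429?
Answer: -3252097402203639/46145018450 ≈ -70476.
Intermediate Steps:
S = -429
t(H) = -4 - 429/H
O = 453/115 (O = 40*(1/23) - 11*(-⅕) = 40/23 + 11/5 = 453/115 ≈ 3.9391)
((O*(-54))*(-63))/(-239176 - 1*100444) + 238587/t(-698) = (((453/115)*(-54))*(-63))/(-239176 - 1*100444) + 238587/(-4 - 429/(-698)) = (-24462/115*(-63))/(-239176 - 100444) + 238587/(-4 - 429*(-1/698)) = (1541106/115)/(-339620) + 238587/(-4 + 429/698) = (1541106/115)*(-1/339620) + 238587/(-2363/698) = -770553/19528150 + 238587*(-698/2363) = -770553/19528150 - 166533726/2363 = -3252097402203639/46145018450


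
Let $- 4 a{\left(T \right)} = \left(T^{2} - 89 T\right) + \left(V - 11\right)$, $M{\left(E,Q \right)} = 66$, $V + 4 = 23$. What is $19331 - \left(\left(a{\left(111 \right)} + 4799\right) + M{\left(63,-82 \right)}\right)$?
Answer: $\frac{30157}{2} \approx 15079.0$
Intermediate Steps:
$V = 19$ ($V = -4 + 23 = 19$)
$a{\left(T \right)} = -2 - \frac{T^{2}}{4} + \frac{89 T}{4}$ ($a{\left(T \right)} = - \frac{\left(T^{2} - 89 T\right) + \left(19 - 11\right)}{4} = - \frac{\left(T^{2} - 89 T\right) + 8}{4} = - \frac{8 + T^{2} - 89 T}{4} = -2 - \frac{T^{2}}{4} + \frac{89 T}{4}$)
$19331 - \left(\left(a{\left(111 \right)} + 4799\right) + M{\left(63,-82 \right)}\right) = 19331 - \left(\left(\left(-2 - \frac{111^{2}}{4} + \frac{89}{4} \cdot 111\right) + 4799\right) + 66\right) = 19331 - \left(\left(\left(-2 - \frac{12321}{4} + \frac{9879}{4}\right) + 4799\right) + 66\right) = 19331 - \left(\left(- \frac{1225}{2} + 4799\right) + 66\right) = 19331 - \left(\frac{8373}{2} + 66\right) = 19331 - \frac{8505}{2} = \frac{30157}{2}$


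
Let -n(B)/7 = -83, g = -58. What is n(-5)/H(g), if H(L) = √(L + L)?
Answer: -581*I*√29/58 ≈ -53.945*I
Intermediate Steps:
n(B) = 581 (n(B) = -7*(-83) = 581)
H(L) = √2*√L (H(L) = √(2*L) = √2*√L)
n(-5)/H(g) = 581/((√2*√(-58))) = 581/((√2*(I*√58))) = 581/((2*I*√29)) = 581*(-I*√29/58) = -581*I*√29/58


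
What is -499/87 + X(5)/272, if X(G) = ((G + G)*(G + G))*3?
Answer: -27407/5916 ≈ -4.6327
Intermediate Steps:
X(G) = 12*G² (X(G) = ((2*G)*(2*G))*3 = (4*G²)*3 = 12*G²)
-499/87 + X(5)/272 = -499/87 + (12*5²)/272 = -499*1/87 + (12*25)*(1/272) = -499/87 + 300*(1/272) = -499/87 + 75/68 = -27407/5916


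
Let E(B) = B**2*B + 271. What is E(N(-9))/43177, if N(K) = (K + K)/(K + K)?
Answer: 272/43177 ≈ 0.0062997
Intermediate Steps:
N(K) = 1 (N(K) = (2*K)/((2*K)) = (2*K)*(1/(2*K)) = 1)
E(B) = 271 + B**3 (E(B) = B**3 + 271 = 271 + B**3)
E(N(-9))/43177 = (271 + 1**3)/43177 = (271 + 1)*(1/43177) = 272*(1/43177) = 272/43177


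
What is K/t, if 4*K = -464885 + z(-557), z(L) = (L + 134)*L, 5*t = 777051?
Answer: -573185/1554102 ≈ -0.36882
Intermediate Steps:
t = 777051/5 (t = (⅕)*777051 = 777051/5 ≈ 1.5541e+5)
z(L) = L*(134 + L) (z(L) = (134 + L)*L = L*(134 + L))
K = -114637/2 (K = (-464885 - 557*(134 - 557))/4 = (-464885 - 557*(-423))/4 = (-464885 + 235611)/4 = (¼)*(-229274) = -114637/2 ≈ -57319.)
K/t = -114637/(2*777051/5) = -114637/2*5/777051 = -573185/1554102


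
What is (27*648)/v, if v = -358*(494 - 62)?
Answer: -81/716 ≈ -0.11313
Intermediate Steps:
v = -154656 (v = -358*432 = -154656)
(27*648)/v = (27*648)/(-154656) = 17496*(-1/154656) = -81/716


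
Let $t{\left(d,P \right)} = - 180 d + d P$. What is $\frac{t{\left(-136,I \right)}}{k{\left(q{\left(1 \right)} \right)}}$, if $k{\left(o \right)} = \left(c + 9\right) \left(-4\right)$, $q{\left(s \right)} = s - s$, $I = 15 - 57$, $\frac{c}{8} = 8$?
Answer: $- \frac{7548}{73} \approx -103.4$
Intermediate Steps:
$c = 64$ ($c = 8 \cdot 8 = 64$)
$I = -42$
$t{\left(d,P \right)} = - 180 d + P d$
$q{\left(s \right)} = 0$
$k{\left(o \right)} = -292$ ($k{\left(o \right)} = \left(64 + 9\right) \left(-4\right) = 73 \left(-4\right) = -292$)
$\frac{t{\left(-136,I \right)}}{k{\left(q{\left(1 \right)} \right)}} = \frac{\left(-136\right) \left(-180 - 42\right)}{-292} = \left(-136\right) \left(-222\right) \left(- \frac{1}{292}\right) = 30192 \left(- \frac{1}{292}\right) = - \frac{7548}{73}$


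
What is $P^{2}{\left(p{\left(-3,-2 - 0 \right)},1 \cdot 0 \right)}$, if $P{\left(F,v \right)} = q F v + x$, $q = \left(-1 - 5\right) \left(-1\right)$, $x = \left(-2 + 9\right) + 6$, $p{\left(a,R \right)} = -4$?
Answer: $169$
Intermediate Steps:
$x = 13$ ($x = 7 + 6 = 13$)
$q = 6$ ($q = \left(-6\right) \left(-1\right) = 6$)
$P{\left(F,v \right)} = 13 + 6 F v$ ($P{\left(F,v \right)} = 6 F v + 13 = 13 + 6 F v$)
$P^{2}{\left(p{\left(-3,-2 - 0 \right)},1 \cdot 0 \right)} = \left(13 + 6 \left(-4\right) 1 \cdot 0\right)^{2} = \left(13 + 6 \left(-4\right) 0\right)^{2} = \left(13 + 0\right)^{2} = 13^{2} = 169$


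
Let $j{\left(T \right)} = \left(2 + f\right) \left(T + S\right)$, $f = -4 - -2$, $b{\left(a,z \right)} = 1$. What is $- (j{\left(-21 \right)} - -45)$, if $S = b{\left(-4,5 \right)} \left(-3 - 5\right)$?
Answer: $-45$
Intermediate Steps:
$f = -2$ ($f = -4 + 2 = -2$)
$S = -8$ ($S = 1 \left(-3 - 5\right) = 1 \left(-8\right) = -8$)
$j{\left(T \right)} = 0$ ($j{\left(T \right)} = \left(2 - 2\right) \left(T - 8\right) = 0 \left(-8 + T\right) = 0$)
$- (j{\left(-21 \right)} - -45) = - (0 - -45) = - (0 + 45) = \left(-1\right) 45 = -45$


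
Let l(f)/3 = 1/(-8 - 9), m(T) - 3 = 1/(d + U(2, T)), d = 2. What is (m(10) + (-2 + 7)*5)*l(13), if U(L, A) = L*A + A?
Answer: -2691/544 ≈ -4.9467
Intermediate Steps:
U(L, A) = A + A*L (U(L, A) = A*L + A = A + A*L)
m(T) = 3 + 1/(2 + 3*T) (m(T) = 3 + 1/(2 + T*(1 + 2)) = 3 + 1/(2 + T*3) = 3 + 1/(2 + 3*T))
l(f) = -3/17 (l(f) = 3/(-8 - 9) = 3/(-17) = 3*(-1/17) = -3/17)
(m(10) + (-2 + 7)*5)*l(13) = ((7 + 9*10)/(2 + 3*10) + (-2 + 7)*5)*(-3/17) = ((7 + 90)/(2 + 30) + 5*5)*(-3/17) = (97/32 + 25)*(-3/17) = (897/32)*(-3/17) = -2691/544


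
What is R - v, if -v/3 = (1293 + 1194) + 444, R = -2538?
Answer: 6255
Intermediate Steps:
v = -8793 (v = -3*((1293 + 1194) + 444) = -3*(2487 + 444) = -3*2931 = -8793)
R - v = -2538 - 1*(-8793) = -2538 + 8793 = 6255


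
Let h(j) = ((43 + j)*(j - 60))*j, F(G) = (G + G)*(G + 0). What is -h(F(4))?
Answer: 67200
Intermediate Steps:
F(G) = 2*G² (F(G) = (2*G)*G = 2*G²)
h(j) = j*(-60 + j)*(43 + j) (h(j) = ((43 + j)*(-60 + j))*j = ((-60 + j)*(43 + j))*j = j*(-60 + j)*(43 + j))
-h(F(4)) = -2*4²*(-2580 + (2*4²)² - 34*4²) = -2*16*(-2580 + (2*16)² - 34*16) = -32*(-2580 + 32² - 17*32) = -32*(-2580 + 1024 - 544) = -32*(-2100) = -1*(-67200) = 67200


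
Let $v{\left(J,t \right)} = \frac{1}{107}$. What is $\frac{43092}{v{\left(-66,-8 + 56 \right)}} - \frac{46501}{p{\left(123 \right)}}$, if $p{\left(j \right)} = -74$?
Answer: $\frac{341248957}{74} \approx 4.6115 \cdot 10^{6}$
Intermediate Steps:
$v{\left(J,t \right)} = \frac{1}{107}$
$\frac{43092}{v{\left(-66,-8 + 56 \right)}} - \frac{46501}{p{\left(123 \right)}} = 43092 \frac{1}{\frac{1}{107}} - \frac{46501}{-74} = 43092 \cdot 107 - - \frac{46501}{74} = 4610844 + \frac{46501}{74} = \frac{341248957}{74}$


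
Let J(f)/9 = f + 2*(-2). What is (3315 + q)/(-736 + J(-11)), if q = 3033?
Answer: -6348/871 ≈ -7.2882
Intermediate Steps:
J(f) = -36 + 9*f (J(f) = 9*(f + 2*(-2)) = 9*(f - 4) = 9*(-4 + f) = -36 + 9*f)
(3315 + q)/(-736 + J(-11)) = (3315 + 3033)/(-736 + (-36 + 9*(-11))) = 6348/(-736 + (-36 - 99)) = 6348/(-736 - 135) = 6348/(-871) = 6348*(-1/871) = -6348/871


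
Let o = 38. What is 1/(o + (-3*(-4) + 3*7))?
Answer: 1/71 ≈ 0.014085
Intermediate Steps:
1/(o + (-3*(-4) + 3*7)) = 1/(38 + (-3*(-4) + 3*7)) = 1/(38 + (12 + 21)) = 1/(38 + 33) = 1/71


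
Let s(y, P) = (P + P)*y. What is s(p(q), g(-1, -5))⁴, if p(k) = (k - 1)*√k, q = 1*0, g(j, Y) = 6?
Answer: 0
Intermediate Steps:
q = 0
p(k) = √k*(-1 + k) (p(k) = (-1 + k)*√k = √k*(-1 + k))
s(y, P) = 2*P*y (s(y, P) = (2*P)*y = 2*P*y)
s(p(q), g(-1, -5))⁴ = (2*6*(√0*(-1 + 0)))⁴ = (2*6*(0*(-1)))⁴ = (2*6*0)⁴ = 0⁴ = 0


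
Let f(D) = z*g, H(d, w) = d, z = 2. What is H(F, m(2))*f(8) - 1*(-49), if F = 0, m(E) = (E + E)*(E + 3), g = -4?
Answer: 49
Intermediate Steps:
m(E) = 2*E*(3 + E) (m(E) = (2*E)*(3 + E) = 2*E*(3 + E))
f(D) = -8 (f(D) = 2*(-4) = -8)
H(F, m(2))*f(8) - 1*(-49) = 0*(-8) - 1*(-49) = 0 + 49 = 49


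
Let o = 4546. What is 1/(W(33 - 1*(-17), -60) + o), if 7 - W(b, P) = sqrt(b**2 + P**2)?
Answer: 4553/20723709 + 10*sqrt(61)/20723709 ≈ 0.00022347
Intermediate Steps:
W(b, P) = 7 - sqrt(P**2 + b**2) (W(b, P) = 7 - sqrt(b**2 + P**2) = 7 - sqrt(P**2 + b**2))
1/(W(33 - 1*(-17), -60) + o) = 1/((7 - sqrt((-60)**2 + (33 - 1*(-17))**2)) + 4546) = 1/((7 - sqrt(3600 + (33 + 17)**2)) + 4546) = 1/((7 - sqrt(3600 + 50**2)) + 4546) = 1/((7 - sqrt(3600 + 2500)) + 4546) = 1/((7 - sqrt(6100)) + 4546) = 1/((7 - 10*sqrt(61)) + 4546) = 1/(4553 - 10*sqrt(61))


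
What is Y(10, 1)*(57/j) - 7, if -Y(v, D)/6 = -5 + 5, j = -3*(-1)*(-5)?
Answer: -7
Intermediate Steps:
j = -15 (j = 3*(-5) = -15)
Y(v, D) = 0 (Y(v, D) = -6*(-5 + 5) = -6*0 = 0)
Y(10, 1)*(57/j) - 7 = 0*(57/(-15)) - 7 = 0*(57*(-1/15)) - 7 = 0*(-19/5) - 7 = 0 - 7 = -7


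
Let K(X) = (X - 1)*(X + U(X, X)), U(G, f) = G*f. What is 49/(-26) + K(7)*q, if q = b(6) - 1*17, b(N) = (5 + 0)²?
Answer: 69839/26 ≈ 2686.1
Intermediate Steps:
K(X) = (-1 + X)*(X + X²) (K(X) = (X - 1)*(X + X*X) = (-1 + X)*(X + X²))
b(N) = 25 (b(N) = 5² = 25)
q = 8 (q = 25 - 1*17 = 25 - 17 = 8)
49/(-26) + K(7)*q = 49/(-26) + (7³ - 1*7)*8 = 49*(-1/26) + (343 - 7)*8 = -49/26 + 336*8 = -49/26 + 2688 = 69839/26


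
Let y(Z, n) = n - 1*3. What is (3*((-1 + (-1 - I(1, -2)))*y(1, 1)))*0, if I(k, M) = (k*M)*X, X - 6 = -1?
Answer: 0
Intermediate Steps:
X = 5 (X = 6 - 1 = 5)
y(Z, n) = -3 + n (y(Z, n) = n - 3 = -3 + n)
I(k, M) = 5*M*k (I(k, M) = (k*M)*5 = (M*k)*5 = 5*M*k)
(3*((-1 + (-1 - I(1, -2)))*y(1, 1)))*0 = (3*((-1 + (-1 - 5*(-2)))*(-3 + 1)))*0 = (3*((-1 + (-1 - 1*(-10)))*(-2)))*0 = (3*((-1 + (-1 + 10))*(-2)))*0 = (3*((-1 + 9)*(-2)))*0 = (3*(8*(-2)))*0 = (3*(-16))*0 = -48*0 = 0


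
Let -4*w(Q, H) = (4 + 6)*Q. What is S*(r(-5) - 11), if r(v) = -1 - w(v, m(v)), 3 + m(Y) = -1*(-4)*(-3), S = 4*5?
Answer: -490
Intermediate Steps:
S = 20
m(Y) = -15 (m(Y) = -3 - 1*(-4)*(-3) = -3 + 4*(-3) = -3 - 12 = -15)
w(Q, H) = -5*Q/2 (w(Q, H) = -(4 + 6)*Q/4 = -5*Q/2)
r(v) = -1 + 5*v/2 (r(v) = -1 - (-5)*v/2 = -1 + 5*v/2)
S*(r(-5) - 11) = 20*((-1 + (5/2)*(-5)) - 11) = 20*((-1 - 25/2) - 11) = 20*(-27/2 - 11) = 20*(-49/2) = -490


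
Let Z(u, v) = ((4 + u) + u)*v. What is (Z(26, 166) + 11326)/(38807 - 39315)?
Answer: -10311/254 ≈ -40.594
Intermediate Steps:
Z(u, v) = v*(4 + 2*u) (Z(u, v) = (4 + 2*u)*v = v*(4 + 2*u))
(Z(26, 166) + 11326)/(38807 - 39315) = (2*166*(2 + 26) + 11326)/(38807 - 39315) = (2*166*28 + 11326)/(-508) = (9296 + 11326)*(-1/508) = 20622*(-1/508) = -10311/254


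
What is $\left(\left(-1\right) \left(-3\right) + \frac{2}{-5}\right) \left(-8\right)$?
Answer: $- \frac{104}{5} \approx -20.8$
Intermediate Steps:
$\left(\left(-1\right) \left(-3\right) + \frac{2}{-5}\right) \left(-8\right) = \left(3 + 2 \left(- \frac{1}{5}\right)\right) \left(-8\right) = \left(3 - \frac{2}{5}\right) \left(-8\right) = \frac{13}{5} \left(-8\right) = - \frac{104}{5}$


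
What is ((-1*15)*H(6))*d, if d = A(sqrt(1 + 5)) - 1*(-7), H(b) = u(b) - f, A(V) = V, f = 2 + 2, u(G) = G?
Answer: -210 - 30*sqrt(6) ≈ -283.48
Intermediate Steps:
f = 4
H(b) = -4 + b (H(b) = b - 1*4 = b - 4 = -4 + b)
d = 7 + sqrt(6) (d = sqrt(1 + 5) - 1*(-7) = sqrt(6) + 7 = 7 + sqrt(6) ≈ 9.4495)
((-1*15)*H(6))*d = ((-1*15)*(-4 + 6))*(7 + sqrt(6)) = (-15*2)*(7 + sqrt(6)) = -30*(7 + sqrt(6)) = -210 - 30*sqrt(6)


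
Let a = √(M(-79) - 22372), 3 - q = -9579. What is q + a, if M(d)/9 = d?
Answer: 9582 + I*√23083 ≈ 9582.0 + 151.93*I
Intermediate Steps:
M(d) = 9*d
q = 9582 (q = 3 - 1*(-9579) = 3 + 9579 = 9582)
a = I*√23083 (a = √(9*(-79) - 22372) = √(-711 - 22372) = √(-23083) = I*√23083 ≈ 151.93*I)
q + a = 9582 + I*√23083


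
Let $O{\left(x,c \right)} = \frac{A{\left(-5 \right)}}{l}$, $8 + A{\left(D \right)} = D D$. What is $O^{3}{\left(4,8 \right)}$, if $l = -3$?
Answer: $- \frac{4913}{27} \approx -181.96$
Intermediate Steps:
$A{\left(D \right)} = -8 + D^{2}$ ($A{\left(D \right)} = -8 + D D = -8 + D^{2}$)
$O{\left(x,c \right)} = - \frac{17}{3}$ ($O{\left(x,c \right)} = \frac{-8 + \left(-5\right)^{2}}{-3} = \left(-8 + 25\right) \left(- \frac{1}{3}\right) = 17 \left(- \frac{1}{3}\right) = - \frac{17}{3}$)
$O^{3}{\left(4,8 \right)} = \left(- \frac{17}{3}\right)^{3} = - \frac{4913}{27}$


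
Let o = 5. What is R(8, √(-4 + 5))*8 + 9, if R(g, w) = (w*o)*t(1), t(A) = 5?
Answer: 209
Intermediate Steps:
R(g, w) = 25*w (R(g, w) = (w*5)*5 = (5*w)*5 = 25*w)
R(8, √(-4 + 5))*8 + 9 = (25*√(-4 + 5))*8 + 9 = (25*√1)*8 + 9 = (25*1)*8 + 9 = 25*8 + 9 = 200 + 9 = 209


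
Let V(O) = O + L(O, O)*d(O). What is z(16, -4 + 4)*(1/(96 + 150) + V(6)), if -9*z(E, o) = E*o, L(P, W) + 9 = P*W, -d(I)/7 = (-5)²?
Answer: 0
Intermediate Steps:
d(I) = -175 (d(I) = -7*(-5)² = -7*25 = -175)
L(P, W) = -9 + P*W
V(O) = 1575 + O - 175*O² (V(O) = O + (-9 + O*O)*(-175) = O + (-9 + O²)*(-175) = O + (1575 - 175*O²) = 1575 + O - 175*O²)
z(E, o) = -E*o/9
z(16, -4 + 4)*(1/(96 + 150) + V(6)) = (-⅑*16*(-4 + 4))*(1/(96 + 150) + (1575 + 6 - 175*6²)) = (-⅑*16*0)*(1/246 + (1575 + 6 - 175*36)) = 0*(1/246 + (1575 + 6 - 6300)) = 0*(1/246 - 4719) = 0*(-1160873/246) = 0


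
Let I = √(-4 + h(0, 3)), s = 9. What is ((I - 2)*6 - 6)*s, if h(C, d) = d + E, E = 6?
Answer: -162 + 54*√5 ≈ -41.252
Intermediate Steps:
h(C, d) = 6 + d (h(C, d) = d + 6 = 6 + d)
I = √5 (I = √(-4 + (6 + 3)) = √(-4 + 9) = √5 ≈ 2.2361)
((I - 2)*6 - 6)*s = ((√5 - 2)*6 - 6)*9 = ((-2 + √5)*6 - 6)*9 = ((-12 + 6*√5) - 6)*9 = (-18 + 6*√5)*9 = -162 + 54*√5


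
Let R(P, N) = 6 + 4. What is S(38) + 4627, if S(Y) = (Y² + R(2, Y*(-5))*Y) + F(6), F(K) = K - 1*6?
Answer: 6451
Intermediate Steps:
R(P, N) = 10
F(K) = -6 + K (F(K) = K - 6 = -6 + K)
S(Y) = Y² + 10*Y (S(Y) = (Y² + 10*Y) + (-6 + 6) = (Y² + 10*Y) + 0 = Y² + 10*Y)
S(38) + 4627 = 38*(10 + 38) + 4627 = 38*48 + 4627 = 1824 + 4627 = 6451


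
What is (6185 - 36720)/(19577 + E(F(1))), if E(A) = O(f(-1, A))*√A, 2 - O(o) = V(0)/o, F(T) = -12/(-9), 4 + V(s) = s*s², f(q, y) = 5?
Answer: -44833777125/28744418891 + 4274900*√3/28744418891 ≈ -1.5595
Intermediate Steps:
V(s) = -4 + s³ (V(s) = -4 + s*s² = -4 + s³)
F(T) = 4/3 (F(T) = -12*(-⅑) = 4/3)
O(o) = 2 + 4/o (O(o) = 2 - (-4 + 0³)/o = 2 - (-4 + 0)/o = 2 - (-4)/o = 2 + 4/o)
E(A) = 14*√A/5 (E(A) = (2 + 4/5)*√A = (2 + 4*(⅕))*√A = (2 + ⅘)*√A = 14*√A/5)
(6185 - 36720)/(19577 + E(F(1))) = (6185 - 36720)/(19577 + 14*√(4/3)/5) = -30535/(19577 + 14*(2*√3/3)/5) = -30535/(19577 + 28*√3/15)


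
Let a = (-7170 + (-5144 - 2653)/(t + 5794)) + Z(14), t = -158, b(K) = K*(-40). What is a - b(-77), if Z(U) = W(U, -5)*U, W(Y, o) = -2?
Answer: -57934605/5636 ≈ -10279.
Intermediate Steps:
b(K) = -40*K
Z(U) = -2*U
a = -40575725/5636 (a = (-7170 + (-5144 - 2653)/(-158 + 5794)) - 2*14 = (-7170 - 7797/5636) - 28 = -40417917/5636 - 28 = -40575725/5636 ≈ -7199.4)
a - b(-77) = -40575725/5636 - (-40)*(-77) = -40575725/5636 - 1*3080 = -40575725/5636 - 3080 = -57934605/5636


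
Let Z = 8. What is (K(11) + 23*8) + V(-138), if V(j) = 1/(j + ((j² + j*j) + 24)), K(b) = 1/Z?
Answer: 27967855/151896 ≈ 184.13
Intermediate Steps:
K(b) = ⅛ (K(b) = 1/8 = ⅛)
V(j) = 1/(24 + j + 2*j²) (V(j) = 1/(j + ((j² + j²) + 24)) = 1/(j + (2*j² + 24)) = 1/(j + (24 + 2*j²)) = 1/(24 + j + 2*j²))
(K(11) + 23*8) + V(-138) = (⅛ + 23*8) + 1/(24 - 138 + 2*(-138)²) = (⅛ + 184) + 1/(24 - 138 + 2*19044) = 1473/8 + 1/(24 - 138 + 38088) = 1473/8 + 1/37974 = 27967855/151896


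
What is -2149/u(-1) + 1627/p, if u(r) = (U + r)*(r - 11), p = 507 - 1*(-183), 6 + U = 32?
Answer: 21899/2300 ≈ 9.5213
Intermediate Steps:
U = 26 (U = -6 + 32 = 26)
p = 690 (p = 507 + 183 = 690)
u(r) = (-11 + r)*(26 + r) (u(r) = (26 + r)*(r - 11) = (26 + r)*(-11 + r) = (-11 + r)*(26 + r))
-2149/u(-1) + 1627/p = -2149/(-286 + (-1)**2 + 15*(-1)) + 1627/690 = -2149/(-286 + 1 - 15) + 1627*(1/690) = -2149/(-300) + 1627/690 = -2149*(-1/300) + 1627/690 = 2149/300 + 1627/690 = 21899/2300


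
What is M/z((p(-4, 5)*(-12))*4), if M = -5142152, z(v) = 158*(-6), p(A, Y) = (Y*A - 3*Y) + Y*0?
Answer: 1285538/237 ≈ 5424.2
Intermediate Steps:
p(A, Y) = -3*Y + A*Y (p(A, Y) = (A*Y - 3*Y) + 0 = (-3*Y + A*Y) + 0 = -3*Y + A*Y)
z(v) = -948
M/z((p(-4, 5)*(-12))*4) = -5142152/(-948) = -5142152*(-1/948) = 1285538/237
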